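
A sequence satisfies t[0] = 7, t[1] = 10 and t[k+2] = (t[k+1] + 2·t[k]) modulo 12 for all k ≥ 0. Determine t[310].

8

We have t[0] = 7,  t[1] = 10,  t[2] = 0,  t[3] = 8,  t[4] = 8,  t[5] = 0,  t[6] = 4,  t[7] = 4,  t[8] = 0,  t[9] = 8.
Since (t[8], t[9]) = (t[2], t[3]) = (0, 8) (two consecutive terms determine the rest), the sequence is eventually periodic: after a pre-period of length 2 it cycles with period 6.
For k ≥ 2, t[k] depends only on (k - 2) mod 6. (310 - 2) mod 6 = 2, so t[310] = t[4] = 8.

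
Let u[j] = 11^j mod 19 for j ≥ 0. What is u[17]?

7

u[0] = 1; u[1] = 11; u[2] = 7; u[3] = 1.
Since u[3] = u[0] = 1, the sequence is periodic with period 3.
(17 - 0) mod 3 = 2, so u[17] = u[2] = 7.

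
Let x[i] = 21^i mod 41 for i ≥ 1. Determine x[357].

8

Listing terms: x[1] = 21, x[2] = 31, x[3] = 36, x[4] = 18, x[5] = 9, x[6] = 25, x[7] = 33, x[8] = 37, x[9] = 39, x[10] = 40, x[11] = 20, x[12] = 10, x[13] = 5, x[14] = 23, x[15] = 32, x[16] = 16, x[17] = 8, x[18] = 4, x[19] = 2, x[20] = 1, x[21] = 21.
The sequence repeats with period 20.
So x[357] = x[1 + ((357-1) mod 20)] = x[17] = 8.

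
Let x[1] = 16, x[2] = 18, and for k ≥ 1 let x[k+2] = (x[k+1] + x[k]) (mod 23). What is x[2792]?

Computing terms: x[1] = 16,  x[2] = 18,  x[3] = 11,  x[4] = 6,  x[5] = 17,  x[6] = 0,  x[7] = 17,  x[8] = 17,  x[9] = 11,  x[10] = 5,  x[11] = 16,  x[12] = 21,  x[13] = 14,  x[14] = 12,  x[15] = 3,  x[16] = 15,  x[17] = 18,  x[18] = 10,  x[19] = 5,  x[20] = 15,  x[21] = 20,  x[22] = 12,  x[23] = 9,  x[24] = 21,  x[25] = 7,  x[26] = 5,  x[27] = 12,  x[28] = 17,  x[29] = 6,  x[30] = 0,  x[31] = 6,  x[32] = 6,  x[33] = 12,  x[34] = 18,  x[35] = 7,  x[36] = 2,  x[37] = 9,  x[38] = 11,  x[39] = 20,  x[40] = 8,  x[41] = 5,  x[42] = 13,  x[43] = 18,  x[44] = 8,  x[45] = 3,  x[46] = 11,  x[47] = 14,  x[48] = 2,  x[49] = 16,  x[50] = 18.
Since (x[49], x[50]) = (x[1], x[2]) = (16, 18) (two consecutive terms determine the rest), the sequence is periodic with period 48.
So x[2792] = x[1 + ((2792-1) mod 48)] = x[8] = 17.

17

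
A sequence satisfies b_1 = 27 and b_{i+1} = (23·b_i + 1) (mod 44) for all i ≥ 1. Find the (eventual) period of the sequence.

22

Listing terms: b_1 = 27; b_2 = 6; b_3 = 7; b_4 = 30; b_5 = 31; b_6 = 10; b_7 = 11; b_8 = 34; b_9 = 35; b_{10} = 14; b_{11} = 15; b_{12} = 38; b_{13} = 39; b_{14} = 18; b_{15} = 19; b_{16} = 42; b_{17} = 43; b_{18} = 22; b_{19} = 23; b_{20} = 2; b_{21} = 3; b_{22} = 26; b_{23} = 27.
Since b_{23} = b_1 = 27, the sequence is periodic with period 22.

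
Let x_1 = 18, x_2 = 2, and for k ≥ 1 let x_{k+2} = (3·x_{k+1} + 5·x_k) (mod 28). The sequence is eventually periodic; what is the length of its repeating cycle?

We have x_1 = 18; x_2 = 2; x_3 = 12; x_4 = 18; x_5 = 2.
The sequence repeats with period 3.

3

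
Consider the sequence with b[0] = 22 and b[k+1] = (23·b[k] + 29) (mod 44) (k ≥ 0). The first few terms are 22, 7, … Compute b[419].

Computing terms: b[0] = 22, b[1] = 7, b[2] = 14, b[3] = 43, b[4] = 6, b[5] = 35, b[6] = 42, b[7] = 27, b[8] = 34, b[9] = 19, b[10] = 26, b[11] = 11, b[12] = 18, b[13] = 3, b[14] = 10, b[15] = 39, b[16] = 2, b[17] = 31, b[18] = 38, b[19] = 23, b[20] = 30, b[21] = 15, b[22] = 22.
The sequence repeats with period 22.
So b[419] = b[0 + ((419-0) mod 22)] = b[1] = 7.

7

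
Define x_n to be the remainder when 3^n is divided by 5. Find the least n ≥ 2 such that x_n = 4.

Computing terms: x_1 = 3,  x_2 = 4,  x_3 = 2,  x_4 = 1,  x_5 = 3.
Since x_5 = x_1 = 3, the sequence is periodic with period 4.
The value 4 first appears (with n ≥ 2) at x_2.

2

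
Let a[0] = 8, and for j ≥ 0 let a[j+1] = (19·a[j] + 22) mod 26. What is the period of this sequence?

Computing terms: a[0] = 8,  a[1] = 18,  a[2] = 0,  a[3] = 22,  a[4] = 24,  a[5] = 10,  a[6] = 4,  a[7] = 20,  a[8] = 12,  a[9] = 16,  a[10] = 14,  a[11] = 2,  a[12] = 8.
The sequence repeats with period 12.

12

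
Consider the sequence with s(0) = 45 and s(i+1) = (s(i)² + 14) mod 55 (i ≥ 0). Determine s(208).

15

Listing terms: s(0) = 45,  s(1) = 4,  s(2) = 30,  s(3) = 34,  s(4) = 15,  s(5) = 19,  s(6) = 45.
Since s(6) = s(0) = 45, the sequence is periodic with period 6.
(208 - 0) mod 6 = 4, so s(208) = s(4) = 15.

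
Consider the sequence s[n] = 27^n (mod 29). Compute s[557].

18

We have s[1] = 27; s[2] = 4; s[3] = 21; s[4] = 16; s[5] = 26; s[6] = 6; s[7] = 17; s[8] = 24; s[9] = 10; s[10] = 9; s[11] = 11; s[12] = 7; s[13] = 15; s[14] = 28; s[15] = 2; s[16] = 25; s[17] = 8; s[18] = 13; s[19] = 3; s[20] = 23; s[21] = 12; s[22] = 5; s[23] = 19; s[24] = 20; s[25] = 18; s[26] = 22; s[27] = 14; s[28] = 1; s[29] = 27.
Since s[29] = s[1] = 27, the sequence is periodic with period 28.
So s[557] = s[1 + ((557-1) mod 28)] = s[25] = 18.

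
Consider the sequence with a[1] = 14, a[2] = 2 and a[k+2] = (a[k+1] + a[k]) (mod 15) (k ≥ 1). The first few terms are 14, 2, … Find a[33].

14

Computing terms: a[1] = 14, a[2] = 2, a[3] = 1, a[4] = 3, a[5] = 4, a[6] = 7, a[7] = 11, a[8] = 3, a[9] = 14, a[10] = 2.
Since (a[9], a[10]) = (a[1], a[2]) = (14, 2) (two consecutive terms determine the rest), the sequence is periodic with period 8.
(33 - 1) mod 8 = 0, so a[33] = a[1] = 14.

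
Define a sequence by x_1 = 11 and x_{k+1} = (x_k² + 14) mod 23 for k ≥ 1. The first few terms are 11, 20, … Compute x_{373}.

14

x_1 = 11; x_2 = 20; x_3 = 0; x_4 = 14; x_5 = 3; x_6 = 0.
Since x_6 = x_3 = 0, the sequence is eventually periodic: after a pre-period of length 2 it cycles with period 3.
For k ≥ 3, x_k depends only on (k - 3) mod 3. (373 - 3) mod 3 = 1, so x_{373} = x_4 = 14.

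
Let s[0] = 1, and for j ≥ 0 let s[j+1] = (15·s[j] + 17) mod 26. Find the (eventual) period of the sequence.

12

We have s[0] = 1,  s[1] = 6,  s[2] = 3,  s[3] = 10,  s[4] = 11,  s[5] = 0,  s[6] = 17,  s[7] = 12,  s[8] = 15,  s[9] = 8,  s[10] = 7,  s[11] = 18,  s[12] = 1.
Since s[12] = s[0] = 1, the sequence is periodic with period 12.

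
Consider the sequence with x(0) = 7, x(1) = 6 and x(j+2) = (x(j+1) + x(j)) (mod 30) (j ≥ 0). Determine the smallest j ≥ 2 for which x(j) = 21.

We have x(0) = 7; x(1) = 6; x(2) = 13; x(3) = 19; x(4) = 2; x(5) = 21; x(6) = 23; x(7) = 14; x(8) = 7; x(9) = 21; x(10) = 28; x(11) = 19; x(12) = 17; x(13) = 6; x(14) = 23; x(15) = 29; x(16) = 22; x(17) = 21; x(18) = 13; x(19) = 4; x(20) = 17; x(21) = 21; x(22) = 8; x(23) = 29; x(24) = 7; x(25) = 6.
Since (x(24), x(25)) = (x(0), x(1)) = (7, 6) (two consecutive terms determine the rest), the sequence is periodic with period 24.
The value 21 first appears (with j ≥ 2) at x(5).

5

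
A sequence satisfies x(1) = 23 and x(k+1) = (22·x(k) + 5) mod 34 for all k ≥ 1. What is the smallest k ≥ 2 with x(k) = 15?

13

Listing terms: x(1) = 23; x(2) = 1; x(3) = 27; x(4) = 21; x(5) = 25; x(6) = 11; x(7) = 9; x(8) = 33; x(9) = 17; x(10) = 5; x(11) = 13; x(12) = 19; x(13) = 15; x(14) = 29; x(15) = 31; x(16) = 7; x(17) = 23.
Since x(17) = x(1) = 23, the sequence is periodic with period 16.
The value 15 first appears (with k ≥ 2) at x(13).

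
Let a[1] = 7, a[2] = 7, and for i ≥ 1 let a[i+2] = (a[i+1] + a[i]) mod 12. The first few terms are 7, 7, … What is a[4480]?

9

Listing terms: a[1] = 7; a[2] = 7; a[3] = 2; a[4] = 9; a[5] = 11; a[6] = 8; a[7] = 7; a[8] = 3; a[9] = 10; a[10] = 1; a[11] = 11; a[12] = 0; a[13] = 11; a[14] = 11; a[15] = 10; a[16] = 9; a[17] = 7; a[18] = 4; a[19] = 11; a[20] = 3; a[21] = 2; a[22] = 5; a[23] = 7; a[24] = 0; a[25] = 7; a[26] = 7.
Since (a[25], a[26]) = (a[1], a[2]) = (7, 7) (two consecutive terms determine the rest), the sequence is periodic with period 24.
(4480 - 1) mod 24 = 15, so a[4480] = a[16] = 9.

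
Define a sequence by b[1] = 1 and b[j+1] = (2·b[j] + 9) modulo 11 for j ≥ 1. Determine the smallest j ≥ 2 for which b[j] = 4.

Listing terms: b[1] = 1,  b[2] = 0,  b[3] = 9,  b[4] = 5,  b[5] = 8,  b[6] = 3,  b[7] = 4,  b[8] = 6,  b[9] = 10,  b[10] = 7,  b[11] = 1.
Since b[11] = b[1] = 1, the sequence is periodic with period 10.
The value 4 first appears (with j ≥ 2) at b[7].

7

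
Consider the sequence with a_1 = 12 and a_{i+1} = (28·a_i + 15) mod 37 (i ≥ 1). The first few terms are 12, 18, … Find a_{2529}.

Computing terms: a_1 = 12, a_2 = 18, a_3 = 1, a_4 = 6, a_5 = 35, a_6 = 33, a_7 = 14, a_8 = 0, a_9 = 15, a_{10} = 28, a_{11} = 22, a_{12} = 2, a_{13} = 34, a_{14} = 5, a_{15} = 7, a_{16} = 26, a_{17} = 3, a_{18} = 25, a_{19} = 12.
Since a_{19} = a_1 = 12, the sequence is periodic with period 18.
So a_{2529} = a_{1 + ((2529-1) mod 18)} = a_9 = 15.

15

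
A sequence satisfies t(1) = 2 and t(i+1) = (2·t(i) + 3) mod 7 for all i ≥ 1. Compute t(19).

2

We have t(1) = 2,  t(2) = 0,  t(3) = 3,  t(4) = 2.
The sequence repeats with period 3.
So t(19) = t(1 + ((19-1) mod 3)) = t(1) = 2.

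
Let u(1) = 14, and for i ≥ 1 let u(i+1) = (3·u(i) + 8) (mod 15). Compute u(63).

8

u(1) = 14, u(2) = 5, u(3) = 8, u(4) = 2, u(5) = 14.
Since u(5) = u(1) = 14, the sequence is periodic with period 4.
So u(63) = u(1 + ((63-1) mod 4)) = u(3) = 8.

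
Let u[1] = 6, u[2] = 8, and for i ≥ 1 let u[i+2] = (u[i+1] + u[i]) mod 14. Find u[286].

We have u[1] = 6,  u[2] = 8,  u[3] = 0,  u[4] = 8,  u[5] = 8,  u[6] = 2,  u[7] = 10,  u[8] = 12,  u[9] = 8,  u[10] = 6,  u[11] = 0,  u[12] = 6,  u[13] = 6,  u[14] = 12,  u[15] = 4,  u[16] = 2,  u[17] = 6,  u[18] = 8.
The sequence repeats with period 16.
(286 - 1) mod 16 = 13, so u[286] = u[14] = 12.

12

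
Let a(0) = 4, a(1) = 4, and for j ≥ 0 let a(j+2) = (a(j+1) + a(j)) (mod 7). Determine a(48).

Computing terms: a(0) = 4; a(1) = 4; a(2) = 1; a(3) = 5; a(4) = 6; a(5) = 4; a(6) = 3; a(7) = 0; a(8) = 3; a(9) = 3; a(10) = 6; a(11) = 2; a(12) = 1; a(13) = 3; a(14) = 4; a(15) = 0; a(16) = 4; a(17) = 4.
The sequence repeats with period 16.
So a(48) = a(0 + ((48-0) mod 16)) = a(0) = 4.

4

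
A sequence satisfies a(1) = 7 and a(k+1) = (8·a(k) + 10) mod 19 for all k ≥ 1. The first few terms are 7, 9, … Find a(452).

9

We have a(1) = 7; a(2) = 9; a(3) = 6; a(4) = 1; a(5) = 18; a(6) = 2; a(7) = 7.
The sequence repeats with period 6.
(452 - 1) mod 6 = 1, so a(452) = a(2) = 9.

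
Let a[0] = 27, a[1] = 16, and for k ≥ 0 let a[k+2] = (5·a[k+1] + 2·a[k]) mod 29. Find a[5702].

26

Computing terms: a[0] = 27, a[1] = 16, a[2] = 18, a[3] = 6, a[4] = 8, a[5] = 23, a[6] = 15, a[7] = 5, a[8] = 26, a[9] = 24, a[10] = 27, a[11] = 9, a[12] = 12, a[13] = 20, a[14] = 8, a[15] = 22, a[16] = 10, a[17] = 7, a[18] = 26, a[19] = 28, a[20] = 18, a[21] = 1, a[22] = 12, a[23] = 4, a[24] = 15, a[25] = 25, a[26] = 10, a[27] = 13, a[28] = 27, a[29] = 16.
Since (a[28], a[29]) = (a[0], a[1]) = (27, 16) (two consecutive terms determine the rest), the sequence is periodic with period 28.
(5702 - 0) mod 28 = 18, so a[5702] = a[18] = 26.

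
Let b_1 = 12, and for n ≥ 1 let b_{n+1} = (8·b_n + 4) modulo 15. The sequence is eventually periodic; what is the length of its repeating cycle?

Computing terms: b_1 = 12, b_2 = 10, b_3 = 9, b_4 = 1, b_5 = 12.
The sequence repeats with period 4.

4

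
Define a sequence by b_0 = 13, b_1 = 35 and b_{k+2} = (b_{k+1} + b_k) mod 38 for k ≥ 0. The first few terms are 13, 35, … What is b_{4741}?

b_0 = 13, b_1 = 35, b_2 = 10, b_3 = 7, b_4 = 17, b_5 = 24, b_6 = 3, b_7 = 27, b_8 = 30, b_9 = 19, b_{10} = 11, b_{11} = 30, b_{12} = 3, b_{13} = 33, b_{14} = 36, b_{15} = 31, b_{16} = 29, b_{17} = 22, b_{18} = 13, b_{19} = 35.
Since (b_{18}, b_{19}) = (b_0, b_1) = (13, 35) (two consecutive terms determine the rest), the sequence is periodic with period 18.
(4741 - 0) mod 18 = 7, so b_{4741} = b_7 = 27.

27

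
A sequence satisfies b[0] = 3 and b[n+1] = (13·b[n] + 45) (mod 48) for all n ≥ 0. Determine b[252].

39

b[0] = 3; b[1] = 36; b[2] = 33; b[3] = 42; b[4] = 15; b[5] = 0; b[6] = 45; b[7] = 6; b[8] = 27; b[9] = 12; b[10] = 9; b[11] = 18; b[12] = 39; b[13] = 24; b[14] = 21; b[15] = 30; b[16] = 3.
Since b[16] = b[0] = 3, the sequence is periodic with period 16.
(252 - 0) mod 16 = 12, so b[252] = b[12] = 39.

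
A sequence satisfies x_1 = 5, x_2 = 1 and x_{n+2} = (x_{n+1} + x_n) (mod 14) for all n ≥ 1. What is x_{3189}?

6

Listing terms: x_1 = 5; x_2 = 1; x_3 = 6; x_4 = 7; x_5 = 13; x_6 = 6; x_7 = 5; x_8 = 11; x_9 = 2; x_{10} = 13; x_{11} = 1; x_{12} = 0; x_{13} = 1; x_{14} = 1; x_{15} = 2; x_{16} = 3; x_{17} = 5; x_{18} = 8; x_{19} = 13; x_{20} = 7; x_{21} = 6; x_{22} = 13; x_{23} = 5; x_{24} = 4; x_{25} = 9; x_{26} = 13; x_{27} = 8; x_{28} = 7; x_{29} = 1; x_{30} = 8; x_{31} = 9; x_{32} = 3; x_{33} = 12; x_{34} = 1; x_{35} = 13; x_{36} = 0; x_{37} = 13; x_{38} = 13; x_{39} = 12; x_{40} = 11; x_{41} = 9; x_{42} = 6; x_{43} = 1; x_{44} = 7; x_{45} = 8; x_{46} = 1; x_{47} = 9; x_{48} = 10; x_{49} = 5; x_{50} = 1.
The sequence repeats with period 48.
So x_{3189} = x_{1 + ((3189-1) mod 48)} = x_{21} = 6.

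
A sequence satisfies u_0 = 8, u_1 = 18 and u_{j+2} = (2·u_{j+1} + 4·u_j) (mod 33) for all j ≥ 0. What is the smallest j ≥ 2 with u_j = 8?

Listing terms: u_0 = 8, u_1 = 18, u_2 = 2, u_3 = 10, u_4 = 28, u_5 = 30, u_6 = 7, u_7 = 2, u_8 = 32, u_9 = 6, u_{10} = 8, u_{11} = 7, u_{12} = 13, u_{13} = 21, u_{14} = 28, u_{15} = 8, u_{16} = 29, u_{17} = 24, u_{18} = 32, u_{19} = 28, u_{20} = 19, u_{21} = 18, u_{22} = 13, u_{23} = 32, u_{24} = 17, u_{25} = 30, u_{26} = 29, u_{27} = 13, u_{28} = 10, u_{29} = 6, u_{30} = 19, u_{31} = 29, u_{32} = 2, u_{33} = 21, u_{34} = 17, u_{35} = 19, u_{36} = 7, u_{37} = 24, u_{38} = 10, u_{39} = 17, u_{40} = 8, u_{41} = 18.
The sequence repeats with period 40.
The value 8 first appears (with j ≥ 2) at u_{10}.

10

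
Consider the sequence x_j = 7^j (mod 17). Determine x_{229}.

11

Listing terms: x_0 = 1,  x_1 = 7,  x_2 = 15,  x_3 = 3,  x_4 = 4,  x_5 = 11,  x_6 = 9,  x_7 = 12,  x_8 = 16,  x_9 = 10,  x_{10} = 2,  x_{11} = 14,  x_{12} = 13,  x_{13} = 6,  x_{14} = 8,  x_{15} = 5,  x_{16} = 1.
Since x_{16} = x_0 = 1, the sequence is periodic with period 16.
So x_{229} = x_{0 + ((229-0) mod 16)} = x_5 = 11.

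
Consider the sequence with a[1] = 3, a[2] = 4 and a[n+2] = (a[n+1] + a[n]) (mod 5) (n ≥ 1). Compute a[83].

2

Listing terms: a[1] = 3,  a[2] = 4,  a[3] = 2,  a[4] = 1,  a[5] = 3,  a[6] = 4.
The sequence repeats with period 4.
So a[83] = a[1 + ((83-1) mod 4)] = a[3] = 2.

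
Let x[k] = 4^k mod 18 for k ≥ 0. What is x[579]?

Listing terms: x[0] = 1, x[1] = 4, x[2] = 16, x[3] = 10, x[4] = 4.
Since x[4] = x[1] = 4, the sequence is eventually periodic: after a pre-period of length 1 it cycles with period 3.
For k ≥ 1, x[k] depends only on (k - 1) mod 3. (579 - 1) mod 3 = 2, so x[579] = x[3] = 10.

10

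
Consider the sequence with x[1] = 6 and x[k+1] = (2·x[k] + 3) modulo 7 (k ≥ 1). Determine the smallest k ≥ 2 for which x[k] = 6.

Listing terms: x[1] = 6, x[2] = 1, x[3] = 5, x[4] = 6.
Since x[4] = x[1] = 6, the sequence is periodic with period 3.
The value 6 next appears (with k ≥ 2) at x[4].

4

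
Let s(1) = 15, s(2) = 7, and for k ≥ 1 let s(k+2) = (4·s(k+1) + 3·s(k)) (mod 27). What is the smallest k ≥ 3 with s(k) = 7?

7

Listing terms: s(1) = 15; s(2) = 7; s(3) = 19; s(4) = 16; s(5) = 13; s(6) = 19; s(7) = 7; s(8) = 4; s(9) = 10; s(10) = 25; s(11) = 22; s(12) = 1; s(13) = 16; s(14) = 13.
Since (s(13), s(14)) = (s(4), s(5)) = (16, 13) (two consecutive terms determine the rest), the sequence is eventually periodic: after a pre-period of length 3 it cycles with period 9.
The value 7 first appears (with k ≥ 3) at s(7).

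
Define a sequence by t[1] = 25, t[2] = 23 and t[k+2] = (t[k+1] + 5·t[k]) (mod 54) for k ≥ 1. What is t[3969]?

Computing terms: t[1] = 25,  t[2] = 23,  t[3] = 40,  t[4] = 47,  t[5] = 31,  t[6] = 50,  t[7] = 43,  t[8] = 23,  t[9] = 22,  t[10] = 29,  t[11] = 31,  t[12] = 14,  t[13] = 7,  t[14] = 23,  t[15] = 4,  t[16] = 11,  t[17] = 31,  t[18] = 32,  t[19] = 25,  t[20] = 23.
Since (t[19], t[20]) = (t[1], t[2]) = (25, 23) (two consecutive terms determine the rest), the sequence is periodic with period 18.
(3969 - 1) mod 18 = 8, so t[3969] = t[9] = 22.

22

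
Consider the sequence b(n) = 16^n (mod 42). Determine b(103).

b(1) = 16,  b(2) = 4,  b(3) = 22,  b(4) = 16.
Since b(4) = b(1) = 16, the sequence is periodic with period 3.
(103 - 1) mod 3 = 0, so b(103) = b(1) = 16.

16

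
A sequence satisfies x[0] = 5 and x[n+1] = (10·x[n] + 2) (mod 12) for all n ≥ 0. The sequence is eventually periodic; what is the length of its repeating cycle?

3

Listing terms: x[0] = 5; x[1] = 4; x[2] = 6; x[3] = 2; x[4] = 10; x[5] = 6.
Since x[5] = x[2] = 6, the sequence is eventually periodic: after a pre-period of length 2 it cycles with period 3.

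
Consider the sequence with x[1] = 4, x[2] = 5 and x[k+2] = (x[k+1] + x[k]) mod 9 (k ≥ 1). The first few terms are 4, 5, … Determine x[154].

2

We have x[1] = 4, x[2] = 5, x[3] = 0, x[4] = 5, x[5] = 5, x[6] = 1, x[7] = 6, x[8] = 7, x[9] = 4, x[10] = 2, x[11] = 6, x[12] = 8, x[13] = 5, x[14] = 4, x[15] = 0, x[16] = 4, x[17] = 4, x[18] = 8, x[19] = 3, x[20] = 2, x[21] = 5, x[22] = 7, x[23] = 3, x[24] = 1, x[25] = 4, x[26] = 5.
Since (x[25], x[26]) = (x[1], x[2]) = (4, 5) (two consecutive terms determine the rest), the sequence is periodic with period 24.
So x[154] = x[1 + ((154-1) mod 24)] = x[10] = 2.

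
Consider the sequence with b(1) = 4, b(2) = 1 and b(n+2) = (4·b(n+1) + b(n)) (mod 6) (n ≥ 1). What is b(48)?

3

Computing terms: b(1) = 4; b(2) = 1; b(3) = 2; b(4) = 3; b(5) = 2; b(6) = 5; b(7) = 4; b(8) = 3; b(9) = 4; b(10) = 1.
The sequence repeats with period 8.
(48 - 1) mod 8 = 7, so b(48) = b(8) = 3.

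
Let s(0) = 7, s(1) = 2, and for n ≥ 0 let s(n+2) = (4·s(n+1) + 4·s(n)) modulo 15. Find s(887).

We have s(0) = 7; s(1) = 2; s(2) = 6; s(3) = 2; s(4) = 2; s(5) = 1; s(6) = 12; s(7) = 7; s(8) = 1; s(9) = 2; s(10) = 12; s(11) = 11; s(12) = 2; s(13) = 7; s(14) = 6; s(15) = 7; s(16) = 7; s(17) = 11; s(18) = 12; s(19) = 2; s(20) = 11; s(21) = 7; s(22) = 12; s(23) = 1; s(24) = 7; s(25) = 2.
Since (s(24), s(25)) = (s(0), s(1)) = (7, 2) (two consecutive terms determine the rest), the sequence is periodic with period 24.
So s(887) = s(0 + ((887-0) mod 24)) = s(23) = 1.

1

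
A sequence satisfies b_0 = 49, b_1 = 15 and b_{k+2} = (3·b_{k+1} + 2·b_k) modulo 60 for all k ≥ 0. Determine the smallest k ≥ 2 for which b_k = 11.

b_0 = 49,  b_1 = 15,  b_2 = 23,  b_3 = 39,  b_4 = 43,  b_5 = 27,  b_6 = 47,  b_7 = 15,  b_8 = 19,  b_9 = 27,  b_{10} = 59,  b_{11} = 51,  b_{12} = 31,  b_{13} = 15,  b_{14} = 47,  b_{15} = 51,  b_{16} = 7,  b_{17} = 3,  b_{18} = 23,  b_{19} = 15,  b_{20} = 31,  b_{21} = 3,  b_{22} = 11,  b_{23} = 39,  b_{24} = 19,  b_{25} = 15,  b_{26} = 23.
Since (b_{25}, b_{26}) = (b_1, b_2) = (15, 23) (two consecutive terms determine the rest), the sequence is eventually periodic: after a pre-period of length 1 it cycles with period 24.
The value 11 first appears (with k ≥ 2) at b_{22}.

22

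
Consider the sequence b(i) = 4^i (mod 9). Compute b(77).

7

b(0) = 1,  b(1) = 4,  b(2) = 7,  b(3) = 1.
The sequence repeats with period 3.
So b(77) = b(0 + ((77-0) mod 3)) = b(2) = 7.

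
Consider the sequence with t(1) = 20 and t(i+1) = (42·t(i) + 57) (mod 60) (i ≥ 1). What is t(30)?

27

Listing terms: t(1) = 20, t(2) = 57, t(3) = 51, t(4) = 39, t(5) = 15, t(6) = 27, t(7) = 51.
Since t(7) = t(3) = 51, the sequence is eventually periodic: after a pre-period of length 2 it cycles with period 4.
For i ≥ 3, t(i) depends only on (i - 3) mod 4. (30 - 3) mod 4 = 3, so t(30) = t(6) = 27.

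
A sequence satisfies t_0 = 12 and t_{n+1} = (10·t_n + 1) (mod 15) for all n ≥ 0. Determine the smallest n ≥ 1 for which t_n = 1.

1

t_0 = 12,  t_1 = 1,  t_2 = 11,  t_3 = 6,  t_4 = 1.
Since t_4 = t_1 = 1, the sequence is eventually periodic: after a pre-period of length 1 it cycles with period 3.
The value 1 first appears (with n ≥ 1) at t_1.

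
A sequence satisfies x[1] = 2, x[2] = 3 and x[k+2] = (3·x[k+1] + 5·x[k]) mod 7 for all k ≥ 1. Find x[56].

x[1] = 2, x[2] = 3, x[3] = 5, x[4] = 2, x[5] = 3.
Since (x[4], x[5]) = (x[1], x[2]) = (2, 3) (two consecutive terms determine the rest), the sequence is periodic with period 3.
So x[56] = x[1 + ((56-1) mod 3)] = x[2] = 3.

3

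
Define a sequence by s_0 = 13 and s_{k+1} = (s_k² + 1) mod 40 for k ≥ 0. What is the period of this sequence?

Computing terms: s_0 = 13, s_1 = 10, s_2 = 21, s_3 = 2, s_4 = 5, s_5 = 26, s_6 = 37, s_7 = 10.
Since s_7 = s_1 = 10, the sequence is eventually periodic: after a pre-period of length 1 it cycles with period 6.

6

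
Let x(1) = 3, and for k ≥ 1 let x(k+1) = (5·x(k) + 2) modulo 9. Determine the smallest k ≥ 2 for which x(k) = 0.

We have x(1) = 3, x(2) = 8, x(3) = 6, x(4) = 5, x(5) = 0, x(6) = 2, x(7) = 3.
The sequence repeats with period 6.
The value 0 first appears (with k ≥ 2) at x(5).

5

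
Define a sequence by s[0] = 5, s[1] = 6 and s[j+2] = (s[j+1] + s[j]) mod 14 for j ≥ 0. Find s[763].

4

s[0] = 5,  s[1] = 6,  s[2] = 11,  s[3] = 3,  s[4] = 0,  s[5] = 3,  s[6] = 3,  s[7] = 6,  s[8] = 9,  s[9] = 1,  s[10] = 10,  s[11] = 11,  s[12] = 7,  s[13] = 4,  s[14] = 11,  s[15] = 1,  s[16] = 12,  s[17] = 13,  s[18] = 11,  s[19] = 10,  s[20] = 7,  s[21] = 3,  s[22] = 10,  s[23] = 13,  s[24] = 9,  s[25] = 8,  s[26] = 3,  s[27] = 11,  s[28] = 0,  s[29] = 11,  s[30] = 11,  s[31] = 8,  s[32] = 5,  s[33] = 13,  s[34] = 4,  s[35] = 3,  s[36] = 7,  s[37] = 10,  s[38] = 3,  s[39] = 13,  s[40] = 2,  s[41] = 1,  s[42] = 3,  s[43] = 4,  s[44] = 7,  s[45] = 11,  s[46] = 4,  s[47] = 1,  s[48] = 5,  s[49] = 6.
The sequence repeats with period 48.
So s[763] = s[0 + ((763-0) mod 48)] = s[43] = 4.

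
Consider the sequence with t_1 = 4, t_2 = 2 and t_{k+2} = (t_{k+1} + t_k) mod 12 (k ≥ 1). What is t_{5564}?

2

Listing terms: t_1 = 4, t_2 = 2, t_3 = 6, t_4 = 8, t_5 = 2, t_6 = 10, t_7 = 0, t_8 = 10, t_9 = 10, t_{10} = 8, t_{11} = 6, t_{12} = 2, t_{13} = 8, t_{14} = 10, t_{15} = 6, t_{16} = 4, t_{17} = 10, t_{18} = 2, t_{19} = 0, t_{20} = 2, t_{21} = 2, t_{22} = 4, t_{23} = 6, t_{24} = 10, t_{25} = 4, t_{26} = 2.
Since (t_{25}, t_{26}) = (t_1, t_2) = (4, 2) (two consecutive terms determine the rest), the sequence is periodic with period 24.
(5564 - 1) mod 24 = 19, so t_{5564} = t_{20} = 2.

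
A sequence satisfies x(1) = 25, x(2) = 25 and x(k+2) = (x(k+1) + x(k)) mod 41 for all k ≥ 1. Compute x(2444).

34

Listing terms: x(1) = 25, x(2) = 25, x(3) = 9, x(4) = 34, x(5) = 2, x(6) = 36, x(7) = 38, x(8) = 33, x(9) = 30, x(10) = 22, x(11) = 11, x(12) = 33, x(13) = 3, x(14) = 36, x(15) = 39, x(16) = 34, x(17) = 32, x(18) = 25, x(19) = 16, x(20) = 0, x(21) = 16, x(22) = 16, x(23) = 32, x(24) = 7, x(25) = 39, x(26) = 5, x(27) = 3, x(28) = 8, x(29) = 11, x(30) = 19, x(31) = 30, x(32) = 8, x(33) = 38, x(34) = 5, x(35) = 2, x(36) = 7, x(37) = 9, x(38) = 16, x(39) = 25, x(40) = 0, x(41) = 25, x(42) = 25.
Since (x(41), x(42)) = (x(1), x(2)) = (25, 25) (two consecutive terms determine the rest), the sequence is periodic with period 40.
So x(2444) = x(1 + ((2444-1) mod 40)) = x(4) = 34.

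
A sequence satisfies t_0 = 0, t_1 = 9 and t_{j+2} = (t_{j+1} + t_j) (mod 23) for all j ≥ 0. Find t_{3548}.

19

We have t_0 = 0,  t_1 = 9,  t_2 = 9,  t_3 = 18,  t_4 = 4,  t_5 = 22,  t_6 = 3,  t_7 = 2,  t_8 = 5,  t_9 = 7,  t_{10} = 12,  t_{11} = 19,  t_{12} = 8,  t_{13} = 4,  t_{14} = 12,  t_{15} = 16,  t_{16} = 5,  t_{17} = 21,  t_{18} = 3,  t_{19} = 1,  t_{20} = 4,  t_{21} = 5,  t_{22} = 9,  t_{23} = 14,  t_{24} = 0,  t_{25} = 14,  t_{26} = 14,  t_{27} = 5,  t_{28} = 19,  t_{29} = 1,  t_{30} = 20,  t_{31} = 21,  t_{32} = 18,  t_{33} = 16,  t_{34} = 11,  t_{35} = 4,  t_{36} = 15,  t_{37} = 19,  t_{38} = 11,  t_{39} = 7,  t_{40} = 18,  t_{41} = 2,  t_{42} = 20,  t_{43} = 22,  t_{44} = 19,  t_{45} = 18,  t_{46} = 14,  t_{47} = 9,  t_{48} = 0,  t_{49} = 9.
The sequence repeats with period 48.
So t_{3548} = t_{0 + ((3548-0) mod 48)} = t_{44} = 19.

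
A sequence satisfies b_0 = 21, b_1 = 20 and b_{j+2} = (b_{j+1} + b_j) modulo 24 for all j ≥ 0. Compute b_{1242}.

17

Computing terms: b_0 = 21; b_1 = 20; b_2 = 17; b_3 = 13; b_4 = 6; b_5 = 19; b_6 = 1; b_7 = 20; b_8 = 21; b_9 = 17; b_{10} = 14; b_{11} = 7; b_{12} = 21; b_{13} = 4; b_{14} = 1; b_{15} = 5; b_{16} = 6; b_{17} = 11; b_{18} = 17; b_{19} = 4; b_{20} = 21; b_{21} = 1; b_{22} = 22; b_{23} = 23; b_{24} = 21; b_{25} = 20.
Since (b_{24}, b_{25}) = (b_0, b_1) = (21, 20) (two consecutive terms determine the rest), the sequence is periodic with period 24.
(1242 - 0) mod 24 = 18, so b_{1242} = b_{18} = 17.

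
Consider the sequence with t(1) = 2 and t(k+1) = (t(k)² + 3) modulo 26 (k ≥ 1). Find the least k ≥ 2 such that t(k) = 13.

8

Computing terms: t(1) = 2; t(2) = 7; t(3) = 0; t(4) = 3; t(5) = 12; t(6) = 17; t(7) = 6; t(8) = 13; t(9) = 16; t(10) = 25; t(11) = 4; t(12) = 19; t(13) = 0.
Since t(13) = t(3) = 0, the sequence is eventually periodic: after a pre-period of length 2 it cycles with period 10.
The value 13 first appears (with k ≥ 2) at t(8).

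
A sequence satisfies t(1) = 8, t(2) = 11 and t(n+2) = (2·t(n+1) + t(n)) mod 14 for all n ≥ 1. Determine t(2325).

We have t(1) = 8; t(2) = 11; t(3) = 2; t(4) = 1; t(5) = 4; t(6) = 9; t(7) = 8; t(8) = 11.
The sequence repeats with period 6.
So t(2325) = t(1 + ((2325-1) mod 6)) = t(3) = 2.

2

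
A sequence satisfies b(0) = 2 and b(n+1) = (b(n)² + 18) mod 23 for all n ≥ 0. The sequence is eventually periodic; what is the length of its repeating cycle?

b(0) = 2, b(1) = 22, b(2) = 19, b(3) = 11, b(4) = 1, b(5) = 19.
Since b(5) = b(2) = 19, the sequence is eventually periodic: after a pre-period of length 2 it cycles with period 3.

3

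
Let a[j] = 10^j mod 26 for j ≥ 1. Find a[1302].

a[1] = 10,  a[2] = 22,  a[3] = 12,  a[4] = 16,  a[5] = 4,  a[6] = 14,  a[7] = 10.
Since a[7] = a[1] = 10, the sequence is periodic with period 6.
So a[1302] = a[1 + ((1302-1) mod 6)] = a[6] = 14.

14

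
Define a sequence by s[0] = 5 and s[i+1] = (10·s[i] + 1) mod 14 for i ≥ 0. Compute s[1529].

We have s[0] = 5; s[1] = 9; s[2] = 7; s[3] = 1; s[4] = 11; s[5] = 13; s[6] = 5.
The sequence repeats with period 6.
So s[1529] = s[0 + ((1529-0) mod 6)] = s[5] = 13.

13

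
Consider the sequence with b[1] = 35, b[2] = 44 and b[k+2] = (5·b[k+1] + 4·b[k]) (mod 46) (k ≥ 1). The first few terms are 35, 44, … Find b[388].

16

We have b[1] = 35,  b[2] = 44,  b[3] = 38,  b[4] = 44,  b[5] = 4,  b[6] = 12,  b[7] = 30,  b[8] = 14,  b[9] = 6,  b[10] = 40,  b[11] = 40,  b[12] = 38,  b[13] = 28,  b[14] = 16,  b[15] = 8,  b[16] = 12,  b[17] = 0,  b[18] = 2,  b[19] = 10,  b[20] = 12,  b[21] = 8,  b[22] = 42,  b[23] = 12,  b[24] = 44,  b[25] = 38.
Since (b[24], b[25]) = (b[2], b[3]) = (44, 38) (two consecutive terms determine the rest), the sequence is eventually periodic: after a pre-period of length 1 it cycles with period 22.
For k ≥ 2, b[k] depends only on (k - 2) mod 22. (388 - 2) mod 22 = 12, so b[388] = b[14] = 16.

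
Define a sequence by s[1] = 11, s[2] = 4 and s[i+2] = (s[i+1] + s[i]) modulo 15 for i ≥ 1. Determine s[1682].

4

Computing terms: s[1] = 11, s[2] = 4, s[3] = 0, s[4] = 4, s[5] = 4, s[6] = 8, s[7] = 12, s[8] = 5, s[9] = 2, s[10] = 7, s[11] = 9, s[12] = 1, s[13] = 10, s[14] = 11, s[15] = 6, s[16] = 2, s[17] = 8, s[18] = 10, s[19] = 3, s[20] = 13, s[21] = 1, s[22] = 14, s[23] = 0, s[24] = 14, s[25] = 14, s[26] = 13, s[27] = 12, s[28] = 10, s[29] = 7, s[30] = 2, s[31] = 9, s[32] = 11, s[33] = 5, s[34] = 1, s[35] = 6, s[36] = 7, s[37] = 13, s[38] = 5, s[39] = 3, s[40] = 8, s[41] = 11, s[42] = 4.
The sequence repeats with period 40.
(1682 - 1) mod 40 = 1, so s[1682] = s[2] = 4.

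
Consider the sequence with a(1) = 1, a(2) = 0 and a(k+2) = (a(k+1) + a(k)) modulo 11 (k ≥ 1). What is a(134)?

1

We have a(1) = 1,  a(2) = 0,  a(3) = 1,  a(4) = 1,  a(5) = 2,  a(6) = 3,  a(7) = 5,  a(8) = 8,  a(9) = 2,  a(10) = 10,  a(11) = 1,  a(12) = 0.
Since (a(11), a(12)) = (a(1), a(2)) = (1, 0) (two consecutive terms determine the rest), the sequence is periodic with period 10.
(134 - 1) mod 10 = 3, so a(134) = a(4) = 1.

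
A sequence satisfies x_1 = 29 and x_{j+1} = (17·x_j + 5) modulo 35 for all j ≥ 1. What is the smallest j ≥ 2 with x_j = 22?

We have x_1 = 29, x_2 = 8, x_3 = 1, x_4 = 22, x_5 = 29.
The sequence repeats with period 4.
The value 22 first appears (with j ≥ 2) at x_4.

4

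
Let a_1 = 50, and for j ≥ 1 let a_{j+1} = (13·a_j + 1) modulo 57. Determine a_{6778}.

We have a_1 = 50,  a_2 = 24,  a_3 = 28,  a_4 = 23,  a_5 = 15,  a_6 = 25,  a_7 = 41,  a_8 = 21,  a_9 = 46,  a_{10} = 29,  a_{11} = 36,  a_{12} = 13,  a_{13} = 56,  a_{14} = 45,  a_{15} = 16,  a_{16} = 38,  a_{17} = 39,  a_{18} = 52,  a_{19} = 50.
Since a_{19} = a_1 = 50, the sequence is periodic with period 18.
(6778 - 1) mod 18 = 9, so a_{6778} = a_{10} = 29.

29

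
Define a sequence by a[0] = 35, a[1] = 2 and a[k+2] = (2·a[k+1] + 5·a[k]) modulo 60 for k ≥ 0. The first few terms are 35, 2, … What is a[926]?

59

a[0] = 35; a[1] = 2; a[2] = 59; a[3] = 8; a[4] = 11; a[5] = 2; a[6] = 59.
Since (a[5], a[6]) = (a[1], a[2]) = (2, 59) (two consecutive terms determine the rest), the sequence is eventually periodic: after a pre-period of length 1 it cycles with period 4.
For k ≥ 1, a[k] depends only on (k - 1) mod 4. (926 - 1) mod 4 = 1, so a[926] = a[2] = 59.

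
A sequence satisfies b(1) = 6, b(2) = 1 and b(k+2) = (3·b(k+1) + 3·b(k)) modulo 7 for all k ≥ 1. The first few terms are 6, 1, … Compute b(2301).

4

b(1) = 6,  b(2) = 1,  b(3) = 0,  b(4) = 3,  b(5) = 2,  b(6) = 1,  b(7) = 2,  b(8) = 2,  b(9) = 5,  b(10) = 0,  b(11) = 1,  b(12) = 3,  b(13) = 5,  b(14) = 3,  b(15) = 3,  b(16) = 4,  b(17) = 0,  b(18) = 5,  b(19) = 1,  b(20) = 4,  b(21) = 1,  b(22) = 1,  b(23) = 6,  b(24) = 0,  b(25) = 4,  b(26) = 5,  b(27) = 6,  b(28) = 5,  b(29) = 5,  b(30) = 2,  b(31) = 0,  b(32) = 6,  b(33) = 4,  b(34) = 2,  b(35) = 4,  b(36) = 4,  b(37) = 3,  b(38) = 0,  b(39) = 2,  b(40) = 6,  b(41) = 3,  b(42) = 6,  b(43) = 6,  b(44) = 1.
Since (b(43), b(44)) = (b(1), b(2)) = (6, 1) (two consecutive terms determine the rest), the sequence is periodic with period 42.
So b(2301) = b(1 + ((2301-1) mod 42)) = b(33) = 4.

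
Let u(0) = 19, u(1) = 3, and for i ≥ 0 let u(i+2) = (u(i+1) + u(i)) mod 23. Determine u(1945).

20

Listing terms: u(0) = 19, u(1) = 3, u(2) = 22, u(3) = 2, u(4) = 1, u(5) = 3, u(6) = 4, u(7) = 7, u(8) = 11, u(9) = 18, u(10) = 6, u(11) = 1, u(12) = 7, u(13) = 8, u(14) = 15, u(15) = 0, u(16) = 15, u(17) = 15, u(18) = 7, u(19) = 22, u(20) = 6, u(21) = 5, u(22) = 11, u(23) = 16, u(24) = 4, u(25) = 20, u(26) = 1, u(27) = 21, u(28) = 22, u(29) = 20, u(30) = 19, u(31) = 16, u(32) = 12, u(33) = 5, u(34) = 17, u(35) = 22, u(36) = 16, u(37) = 15, u(38) = 8, u(39) = 0, u(40) = 8, u(41) = 8, u(42) = 16, u(43) = 1, u(44) = 17, u(45) = 18, u(46) = 12, u(47) = 7, u(48) = 19, u(49) = 3.
The sequence repeats with period 48.
So u(1945) = u(0 + ((1945-0) mod 48)) = u(25) = 20.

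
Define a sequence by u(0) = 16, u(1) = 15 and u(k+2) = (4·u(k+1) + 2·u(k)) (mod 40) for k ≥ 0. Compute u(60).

16

u(0) = 16,  u(1) = 15,  u(2) = 12,  u(3) = 38,  u(4) = 16,  u(5) = 20,  u(6) = 32,  u(7) = 8,  u(8) = 16,  u(9) = 0,  u(10) = 32,  u(11) = 8.
Since (u(10), u(11)) = (u(6), u(7)) = (32, 8) (two consecutive terms determine the rest), the sequence is eventually periodic: after a pre-period of length 6 it cycles with period 4.
For k ≥ 6, u(k) depends only on (k - 6) mod 4. (60 - 6) mod 4 = 2, so u(60) = u(8) = 16.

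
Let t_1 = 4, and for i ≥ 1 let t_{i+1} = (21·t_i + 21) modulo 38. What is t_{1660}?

We have t_1 = 4; t_2 = 29; t_3 = 22; t_4 = 27; t_5 = 18; t_6 = 19; t_7 = 2; t_8 = 25; t_9 = 14; t_{10} = 11; t_{11} = 24; t_{12} = 31; t_{13} = 26; t_{14} = 35; t_{15} = 34; t_{16} = 13; t_{17} = 28; t_{18} = 1; t_{19} = 4.
Since t_{19} = t_1 = 4, the sequence is periodic with period 18.
So t_{1660} = t_{1 + ((1660-1) mod 18)} = t_4 = 27.

27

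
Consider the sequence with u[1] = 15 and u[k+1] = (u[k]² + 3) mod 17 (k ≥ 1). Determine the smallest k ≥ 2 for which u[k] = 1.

Listing terms: u[1] = 15; u[2] = 7; u[3] = 1; u[4] = 4; u[5] = 2; u[6] = 7.
Since u[6] = u[2] = 7, the sequence is eventually periodic: after a pre-period of length 1 it cycles with period 4.
The value 1 first appears (with k ≥ 2) at u[3].

3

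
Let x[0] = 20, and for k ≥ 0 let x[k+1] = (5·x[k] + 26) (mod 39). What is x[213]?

We have x[0] = 20, x[1] = 9, x[2] = 32, x[3] = 30, x[4] = 20.
The sequence repeats with period 4.
(213 - 0) mod 4 = 1, so x[213] = x[1] = 9.

9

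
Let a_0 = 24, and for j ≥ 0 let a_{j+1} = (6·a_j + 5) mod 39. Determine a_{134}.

2

a_0 = 24; a_1 = 32; a_2 = 2; a_3 = 17; a_4 = 29; a_5 = 23; a_6 = 26; a_7 = 5; a_8 = 35; a_9 = 20; a_{10} = 8; a_{11} = 14; a_{12} = 11; a_{13} = 32.
Since a_{13} = a_1 = 32, the sequence is eventually periodic: after a pre-period of length 1 it cycles with period 12.
For j ≥ 1, a_j depends only on (j - 1) mod 12. (134 - 1) mod 12 = 1, so a_{134} = a_2 = 2.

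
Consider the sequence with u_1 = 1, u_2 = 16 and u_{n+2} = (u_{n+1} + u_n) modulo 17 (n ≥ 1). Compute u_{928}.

13

u_1 = 1; u_2 = 16; u_3 = 0; u_4 = 16; u_5 = 16; u_6 = 15; u_7 = 14; u_8 = 12; u_9 = 9; u_{10} = 4; u_{11} = 13; u_{12} = 0; u_{13} = 13; u_{14} = 13; u_{15} = 9; u_{16} = 5; u_{17} = 14; u_{18} = 2; u_{19} = 16; u_{20} = 1; u_{21} = 0; u_{22} = 1; u_{23} = 1; u_{24} = 2; u_{25} = 3; u_{26} = 5; u_{27} = 8; u_{28} = 13; u_{29} = 4; u_{30} = 0; u_{31} = 4; u_{32} = 4; u_{33} = 8; u_{34} = 12; u_{35} = 3; u_{36} = 15; u_{37} = 1; u_{38} = 16.
The sequence repeats with period 36.
(928 - 1) mod 36 = 27, so u_{928} = u_{28} = 13.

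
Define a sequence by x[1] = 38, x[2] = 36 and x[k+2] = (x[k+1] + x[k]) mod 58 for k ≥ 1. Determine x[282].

36

Computing terms: x[1] = 38, x[2] = 36, x[3] = 16, x[4] = 52, x[5] = 10, x[6] = 4, x[7] = 14, x[8] = 18, x[9] = 32, x[10] = 50, x[11] = 24, x[12] = 16, x[13] = 40, x[14] = 56, x[15] = 38, x[16] = 36.
The sequence repeats with period 14.
So x[282] = x[1 + ((282-1) mod 14)] = x[2] = 36.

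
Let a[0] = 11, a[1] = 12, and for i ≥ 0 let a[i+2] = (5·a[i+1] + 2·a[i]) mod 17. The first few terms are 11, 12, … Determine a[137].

a[0] = 11, a[1] = 12, a[2] = 14, a[3] = 9, a[4] = 5, a[5] = 9, a[6] = 4, a[7] = 4, a[8] = 11, a[9] = 12.
Since (a[8], a[9]) = (a[0], a[1]) = (11, 12) (two consecutive terms determine the rest), the sequence is periodic with period 8.
(137 - 0) mod 8 = 1, so a[137] = a[1] = 12.

12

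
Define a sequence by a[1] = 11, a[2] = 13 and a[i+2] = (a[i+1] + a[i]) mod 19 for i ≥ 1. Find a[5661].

Computing terms: a[1] = 11; a[2] = 13; a[3] = 5; a[4] = 18; a[5] = 4; a[6] = 3; a[7] = 7; a[8] = 10; a[9] = 17; a[10] = 8; a[11] = 6; a[12] = 14; a[13] = 1; a[14] = 15; a[15] = 16; a[16] = 12; a[17] = 9; a[18] = 2; a[19] = 11; a[20] = 13.
The sequence repeats with period 18.
(5661 - 1) mod 18 = 8, so a[5661] = a[9] = 17.

17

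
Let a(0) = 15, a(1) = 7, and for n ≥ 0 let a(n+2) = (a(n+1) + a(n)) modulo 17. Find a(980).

We have a(0) = 15, a(1) = 7, a(2) = 5, a(3) = 12, a(4) = 0, a(5) = 12, a(6) = 12, a(7) = 7, a(8) = 2, a(9) = 9, a(10) = 11, a(11) = 3, a(12) = 14, a(13) = 0, a(14) = 14, a(15) = 14, a(16) = 11, a(17) = 8, a(18) = 2, a(19) = 10, a(20) = 12, a(21) = 5, a(22) = 0, a(23) = 5, a(24) = 5, a(25) = 10, a(26) = 15, a(27) = 8, a(28) = 6, a(29) = 14, a(30) = 3, a(31) = 0, a(32) = 3, a(33) = 3, a(34) = 6, a(35) = 9, a(36) = 15, a(37) = 7.
The sequence repeats with period 36.
So a(980) = a(0 + ((980-0) mod 36)) = a(8) = 2.

2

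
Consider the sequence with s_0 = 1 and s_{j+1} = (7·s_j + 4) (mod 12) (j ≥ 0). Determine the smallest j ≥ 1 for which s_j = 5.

Listing terms: s_0 = 1; s_1 = 11; s_2 = 9; s_3 = 7; s_4 = 5; s_5 = 3; s_6 = 1.
Since s_6 = s_0 = 1, the sequence is periodic with period 6.
The value 5 first appears (with j ≥ 1) at s_4.

4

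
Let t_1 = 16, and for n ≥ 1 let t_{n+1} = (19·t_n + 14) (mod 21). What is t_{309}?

8

Computing terms: t_1 = 16,  t_2 = 3,  t_3 = 8,  t_4 = 19,  t_5 = 18,  t_6 = 20,  t_7 = 16.
The sequence repeats with period 6.
So t_{309} = t_{1 + ((309-1) mod 6)} = t_3 = 8.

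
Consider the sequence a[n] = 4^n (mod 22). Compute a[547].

16

Computing terms: a[0] = 1,  a[1] = 4,  a[2] = 16,  a[3] = 20,  a[4] = 14,  a[5] = 12,  a[6] = 4.
Since a[6] = a[1] = 4, the sequence is eventually periodic: after a pre-period of length 1 it cycles with period 5.
For n ≥ 1, a[n] depends only on (n - 1) mod 5. (547 - 1) mod 5 = 1, so a[547] = a[2] = 16.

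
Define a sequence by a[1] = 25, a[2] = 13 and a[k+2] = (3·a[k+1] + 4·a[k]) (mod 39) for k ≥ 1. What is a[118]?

Listing terms: a[1] = 25,  a[2] = 13,  a[3] = 22,  a[4] = 1,  a[5] = 13,  a[6] = 4,  a[7] = 25,  a[8] = 13.
Since (a[7], a[8]) = (a[1], a[2]) = (25, 13) (two consecutive terms determine the rest), the sequence is periodic with period 6.
(118 - 1) mod 6 = 3, so a[118] = a[4] = 1.

1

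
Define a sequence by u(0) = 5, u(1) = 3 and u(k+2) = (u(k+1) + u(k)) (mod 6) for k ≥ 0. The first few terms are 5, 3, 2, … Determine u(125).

0

Computing terms: u(0) = 5; u(1) = 3; u(2) = 2; u(3) = 5; u(4) = 1; u(5) = 0; u(6) = 1; u(7) = 1; u(8) = 2; u(9) = 3; u(10) = 5; u(11) = 2; u(12) = 1; u(13) = 3; u(14) = 4; u(15) = 1; u(16) = 5; u(17) = 0; u(18) = 5; u(19) = 5; u(20) = 4; u(21) = 3; u(22) = 1; u(23) = 4; u(24) = 5; u(25) = 3.
Since (u(24), u(25)) = (u(0), u(1)) = (5, 3) (two consecutive terms determine the rest), the sequence is periodic with period 24.
So u(125) = u(0 + ((125-0) mod 24)) = u(5) = 0.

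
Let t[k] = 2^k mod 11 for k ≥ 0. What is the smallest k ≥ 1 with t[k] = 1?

10

We have t[0] = 1; t[1] = 2; t[2] = 4; t[3] = 8; t[4] = 5; t[5] = 10; t[6] = 9; t[7] = 7; t[8] = 3; t[9] = 6; t[10] = 1.
Since t[10] = t[0] = 1, the sequence is periodic with period 10.
The value 1 next appears (with k ≥ 1) at t[10].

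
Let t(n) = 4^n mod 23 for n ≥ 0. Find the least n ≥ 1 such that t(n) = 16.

2

t(0) = 1,  t(1) = 4,  t(2) = 16,  t(3) = 18,  t(4) = 3,  t(5) = 12,  t(6) = 2,  t(7) = 8,  t(8) = 9,  t(9) = 13,  t(10) = 6,  t(11) = 1.
Since t(11) = t(0) = 1, the sequence is periodic with period 11.
The value 16 first appears (with n ≥ 1) at t(2).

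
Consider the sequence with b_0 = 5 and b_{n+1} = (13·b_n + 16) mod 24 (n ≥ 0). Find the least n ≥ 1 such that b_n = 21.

We have b_0 = 5, b_1 = 9, b_2 = 13, b_3 = 17, b_4 = 21, b_5 = 1, b_6 = 5.
Since b_6 = b_0 = 5, the sequence is periodic with period 6.
The value 21 first appears (with n ≥ 1) at b_4.

4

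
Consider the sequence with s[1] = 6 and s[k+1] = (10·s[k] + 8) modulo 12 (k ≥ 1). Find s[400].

Computing terms: s[1] = 6; s[2] = 8; s[3] = 4; s[4] = 0; s[5] = 8.
Since s[5] = s[2] = 8, the sequence is eventually periodic: after a pre-period of length 1 it cycles with period 3.
For k ≥ 2, s[k] depends only on (k - 2) mod 3. (400 - 2) mod 3 = 2, so s[400] = s[4] = 0.

0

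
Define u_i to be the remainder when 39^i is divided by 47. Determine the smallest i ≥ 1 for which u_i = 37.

u_0 = 1; u_1 = 39; u_2 = 17; u_3 = 5; u_4 = 7; u_5 = 38; u_6 = 25; u_7 = 35; u_8 = 2; u_9 = 31; u_{10} = 34; u_{11} = 10; u_{12} = 14; u_{13} = 29; u_{14} = 3; u_{15} = 23; u_{16} = 4; u_{17} = 15; u_{18} = 21; u_{19} = 20; u_{20} = 28; u_{21} = 11; u_{22} = 6; u_{23} = 46; u_{24} = 8; u_{25} = 30; u_{26} = 42; u_{27} = 40; u_{28} = 9; u_{29} = 22; u_{30} = 12; u_{31} = 45; u_{32} = 16; u_{33} = 13; u_{34} = 37; u_{35} = 33; u_{36} = 18; u_{37} = 44; u_{38} = 24; u_{39} = 43; u_{40} = 32; u_{41} = 26; u_{42} = 27; u_{43} = 19; u_{44} = 36; u_{45} = 41; u_{46} = 1.
The sequence repeats with period 46.
The value 37 first appears (with i ≥ 1) at u_{34}.

34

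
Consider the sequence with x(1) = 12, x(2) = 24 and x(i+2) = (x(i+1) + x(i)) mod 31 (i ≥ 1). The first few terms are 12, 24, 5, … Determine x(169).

22

We have x(1) = 12; x(2) = 24; x(3) = 5; x(4) = 29; x(5) = 3; x(6) = 1; x(7) = 4; x(8) = 5; x(9) = 9; x(10) = 14; x(11) = 23; x(12) = 6; x(13) = 29; x(14) = 4; x(15) = 2; x(16) = 6; x(17) = 8; x(18) = 14; x(19) = 22; x(20) = 5; x(21) = 27; x(22) = 1; x(23) = 28; x(24) = 29; x(25) = 26; x(26) = 24; x(27) = 19; x(28) = 12; x(29) = 0; x(30) = 12; x(31) = 12; x(32) = 24.
Since (x(31), x(32)) = (x(1), x(2)) = (12, 24) (two consecutive terms determine the rest), the sequence is periodic with period 30.
(169 - 1) mod 30 = 18, so x(169) = x(19) = 22.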